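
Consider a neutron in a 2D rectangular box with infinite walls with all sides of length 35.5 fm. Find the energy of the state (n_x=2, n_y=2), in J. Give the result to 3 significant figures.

For a 2D rectangular well E = (h²/8m_n)·Σ n_i²/L_i² = (6.626×10^-34)²/(8·1.675×10^-27) · [2²/(35.5 fm)² + 2²/(35.5 fm)²].
Evaluating gives E = 2.08×10^-13 J.

E = 2.08×10^-13 J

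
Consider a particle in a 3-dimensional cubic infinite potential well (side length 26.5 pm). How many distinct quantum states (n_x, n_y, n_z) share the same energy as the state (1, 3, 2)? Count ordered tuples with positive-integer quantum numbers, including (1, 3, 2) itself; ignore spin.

The level has n_x² + n_y² + n_z² = 14. The ordered positive-integer solutions are (1, 2, 3), (1, 3, 2), (2, 1, 3), (2, 3, 1), (3, 1, 2), (3, 2, 1).
That gives 6 states.

degeneracy = 6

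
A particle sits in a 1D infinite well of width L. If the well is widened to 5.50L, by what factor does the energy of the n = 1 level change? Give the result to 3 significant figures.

0.0331

E_n ∝ 1/L², so the energy scales by 1/5.50² = 0.0331.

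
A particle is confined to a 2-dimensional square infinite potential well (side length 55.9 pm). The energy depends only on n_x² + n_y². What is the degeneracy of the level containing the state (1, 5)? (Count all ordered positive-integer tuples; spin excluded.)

degeneracy = 2

The level has n_x² + n_y² = 26. The ordered positive-integer solutions are (1, 5), (5, 1).
That gives 2 states.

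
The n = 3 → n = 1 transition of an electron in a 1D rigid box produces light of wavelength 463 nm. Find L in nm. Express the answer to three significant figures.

L = 1.06 nm

The photon carries ΔE = hc/λ = 6.626×10^-34·2.998×10^8/4.63×10^-7 m = 4.290×10^-19 J.
Since ΔE = (3² − 1²)E_1, E_1 = 5.362×10^-20 J, and L = h/√(8m_eE_1) = 1.06×10^-9 m = 1.06 nm.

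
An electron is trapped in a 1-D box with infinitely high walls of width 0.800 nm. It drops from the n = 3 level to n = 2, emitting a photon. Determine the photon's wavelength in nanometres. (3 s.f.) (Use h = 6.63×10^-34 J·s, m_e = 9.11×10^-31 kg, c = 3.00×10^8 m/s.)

λ = 422 nm

E_1 = h²/(8m_eL²) = 9.424×10^-20 J, so ΔE = (3² − 2²)E_1 = 4.712×10^-19 J.
λ = hc/ΔE = (6.63×10^-34·3.00×10^8)/4.712×10^-19 = 4.22×10^-7 m = 422 nm.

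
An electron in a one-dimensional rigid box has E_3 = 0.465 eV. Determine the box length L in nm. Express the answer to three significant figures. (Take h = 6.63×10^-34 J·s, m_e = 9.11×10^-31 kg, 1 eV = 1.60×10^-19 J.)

From E_n = n²h²/(8m_eL²), L = n·h/√(8m_eE_n).
E_3 = 0.465 eV = 7.440×10^-20 J, so L = 3·6.63×10^-34/√(8·9.11×10^-31·7.440×10^-20) = 2.70×10^-9 m = 2.70 nm.

L = 2.70 nm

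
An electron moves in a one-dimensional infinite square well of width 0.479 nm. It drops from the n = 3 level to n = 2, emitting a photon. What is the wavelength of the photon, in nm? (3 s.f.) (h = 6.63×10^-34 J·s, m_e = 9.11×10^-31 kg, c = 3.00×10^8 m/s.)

λ = 151 nm

E_1 = h²/(8m_eL²) = 2.629×10^-19 J, so ΔE = (3² − 2²)E_1 = 1.315×10^-18 J.
λ = hc/ΔE = (6.63×10^-34·3.00×10^8)/1.315×10^-18 = 1.51×10^-7 m = 151 nm.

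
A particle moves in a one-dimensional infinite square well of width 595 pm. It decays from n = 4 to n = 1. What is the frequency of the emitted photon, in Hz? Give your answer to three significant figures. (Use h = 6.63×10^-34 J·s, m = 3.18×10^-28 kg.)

f = 1.10×10^13 Hz

E_1 = h²/(8mL²) = 4.881×10^-22 J and ΔE = (4² − 1²)E_1 = 7.322×10^-21 J.
f = ΔE/h = 7.322×10^-21/6.63×10^-34 = 1.10×10^13 Hz.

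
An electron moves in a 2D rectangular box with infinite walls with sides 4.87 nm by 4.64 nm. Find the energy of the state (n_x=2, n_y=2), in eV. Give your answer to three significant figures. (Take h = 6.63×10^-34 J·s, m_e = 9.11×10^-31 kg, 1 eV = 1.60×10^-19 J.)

For a 2D rectangular well E = (h²/8m_e)·Σ n_i²/L_i² = (6.63×10^-34)²/(8·9.11×10^-31) · [2²/(4.87 nm)² + 2²/(4.64 nm)²].
Evaluating gives E = 2.138×10^-20 J = 0.134 eV.

E = 0.134 eV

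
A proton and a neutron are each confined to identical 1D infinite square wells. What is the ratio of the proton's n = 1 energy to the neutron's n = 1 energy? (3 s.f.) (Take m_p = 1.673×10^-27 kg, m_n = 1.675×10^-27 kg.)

1.00

E_n ∝ 1/m at fixed n and L, so the ratio is m_n/m_p = 1.675×10^-27/1.673×10^-27 = 1.00.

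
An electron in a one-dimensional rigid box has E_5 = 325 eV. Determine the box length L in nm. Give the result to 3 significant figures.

L = 0.170 nm

From E_n = n²h²/(8m_eL²), L = n·h/√(8m_eE_n).
E_5 = 325 eV = 5.207×10^-17 J, so L = 5·6.626×10^-34/√(8·9.109×10^-31·5.207×10^-17) = 1.70×10^-10 m = 0.170 nm.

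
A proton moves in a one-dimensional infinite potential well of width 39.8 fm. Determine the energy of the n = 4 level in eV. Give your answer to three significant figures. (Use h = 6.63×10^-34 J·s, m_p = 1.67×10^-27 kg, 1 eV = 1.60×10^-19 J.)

E_4 = 2.08×10^6 eV

For an infinite well E_n = n²h²/(8m_pL²), so E_1 = h²/(8m_pL²) = (6.63×10^-34)²/(8·1.67×10^-27·(3.98×10^-14 m)²) = 2.077×10^-14 J.
Then E_4 = 4²·E_1 = 16·2.077×10^-14 J = 3.323×10^-13 J.
Converting, E_4 = 3.323×10^-13 J / (1.60×10^-19 J/eV) = 2.08×10^6 eV.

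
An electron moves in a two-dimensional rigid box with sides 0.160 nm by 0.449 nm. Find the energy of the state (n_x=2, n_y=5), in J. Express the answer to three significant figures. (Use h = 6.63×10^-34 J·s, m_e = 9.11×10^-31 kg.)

E = 1.69×10^-17 J

For a 2D rectangular well E = (h²/8m_e)·Σ n_i²/L_i² = (6.63×10^-34)²/(8·9.11×10^-31) · [2²/(0.160 nm)² + 5²/(0.449 nm)²].
Evaluating gives E = 1.69×10^-17 J.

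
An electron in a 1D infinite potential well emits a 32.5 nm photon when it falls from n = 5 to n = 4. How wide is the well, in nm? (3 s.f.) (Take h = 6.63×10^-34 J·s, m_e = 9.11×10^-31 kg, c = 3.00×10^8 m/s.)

L = 0.298 nm

The photon carries ΔE = hc/λ = 6.63×10^-34·3.00×10^8/3.25×10^-8 m = 6.120×10^-18 J.
Since ΔE = (5² − 4²)E_1, E_1 = 6.800×10^-19 J, and L = h/√(8m_eE_1) = 2.98×10^-10 m = 0.298 nm.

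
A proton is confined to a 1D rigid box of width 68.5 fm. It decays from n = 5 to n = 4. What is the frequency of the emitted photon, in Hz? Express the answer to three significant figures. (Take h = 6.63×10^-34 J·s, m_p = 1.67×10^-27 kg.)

E_1 = h²/(8m_pL²) = 7.012×10^-15 J and ΔE = (5² − 4²)E_1 = 6.311×10^-14 J.
f = ΔE/h = 6.311×10^-14/6.63×10^-34 = 9.52×10^19 Hz.

f = 9.52×10^19 Hz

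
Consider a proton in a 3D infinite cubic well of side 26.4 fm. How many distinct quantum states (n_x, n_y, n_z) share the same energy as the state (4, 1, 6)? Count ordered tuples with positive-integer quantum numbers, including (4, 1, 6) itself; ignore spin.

The level has n_x² + n_y² + n_z² = 53. The ordered positive-integer solutions are (1, 4, 6), (1, 6, 4), (4, 1, 6), (4, 6, 1), (6, 1, 4), (6, 4, 1).
That gives 6 states.

degeneracy = 6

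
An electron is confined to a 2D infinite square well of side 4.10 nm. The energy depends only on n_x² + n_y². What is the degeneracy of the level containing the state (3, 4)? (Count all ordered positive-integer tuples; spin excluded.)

The level has n_x² + n_y² = 25. The ordered positive-integer solutions are (3, 4), (4, 3).
That gives 2 states.

degeneracy = 2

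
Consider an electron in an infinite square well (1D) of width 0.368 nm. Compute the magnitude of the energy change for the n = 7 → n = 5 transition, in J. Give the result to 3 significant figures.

E_1 = h²/(8m_eL²) = 4.449×10^-19 J.
|ΔE| = |7² − 5²|·E_1 = 24·4.449×10^-19 J = 1.07×10^-17 J.

|ΔE| = 1.07×10^-17 J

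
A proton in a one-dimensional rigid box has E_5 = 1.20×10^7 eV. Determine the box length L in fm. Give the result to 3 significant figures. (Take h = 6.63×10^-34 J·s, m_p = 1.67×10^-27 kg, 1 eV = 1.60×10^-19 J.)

From E_n = n²h²/(8m_pL²), L = n·h/√(8m_pE_n).
E_5 = 1.20×10^7 eV = 1.920×10^-12 J, so L = 5·6.63×10^-34/√(8·1.67×10^-27·1.920×10^-12) = 2.07×10^-14 m = 20.7 fm.

L = 20.7 fm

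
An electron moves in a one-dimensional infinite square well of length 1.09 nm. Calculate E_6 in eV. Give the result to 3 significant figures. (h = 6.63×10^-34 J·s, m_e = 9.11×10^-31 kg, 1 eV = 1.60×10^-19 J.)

For an infinite well E_n = n²h²/(8m_eL²), so E_1 = h²/(8m_eL²) = (6.63×10^-34)²/(8·9.11×10^-31·(1.09×10^-9 m)²) = 5.077×10^-20 J.
Then E_6 = 6²·E_1 = 36·5.077×10^-20 J = 1.828×10^-18 J.
Converting, E_6 = 1.828×10^-18 J / (1.60×10^-19 J/eV) = 11.4 eV.

E_6 = 11.4 eV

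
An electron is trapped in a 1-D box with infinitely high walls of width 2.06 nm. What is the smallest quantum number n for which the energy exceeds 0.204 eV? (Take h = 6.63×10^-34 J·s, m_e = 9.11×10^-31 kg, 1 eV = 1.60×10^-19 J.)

n = 2

E_1 = h²/(8m_eL²) = 1.421×10^-20 J = 0.08881 eV.
Need n² > 0.204/0.08881 = 2.297, i.e. n > 1.516.
The smallest integer satisfying this is n = 2.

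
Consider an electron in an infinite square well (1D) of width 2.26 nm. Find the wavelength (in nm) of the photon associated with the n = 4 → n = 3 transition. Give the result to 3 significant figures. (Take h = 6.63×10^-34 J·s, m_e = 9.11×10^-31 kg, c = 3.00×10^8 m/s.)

E_1 = h²/(8m_eL²) = 1.181×10^-20 J, so ΔE = (4² − 3²)E_1 = 8.267×10^-20 J.
λ = hc/ΔE = (6.63×10^-34·3.00×10^8)/8.267×10^-20 = 2.41×10^-6 m = 2.41×10^3 nm.

λ = 2.41×10^3 nm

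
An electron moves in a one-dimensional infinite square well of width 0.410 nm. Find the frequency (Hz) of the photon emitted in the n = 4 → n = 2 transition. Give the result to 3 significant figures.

f = 6.49×10^15 Hz

E_1 = h²/(8m_eL²) = 3.584×10^-19 J and ΔE = (4² − 2²)E_1 = 4.301×10^-18 J.
f = ΔE/h = 4.301×10^-18/6.626×10^-34 = 6.49×10^15 Hz.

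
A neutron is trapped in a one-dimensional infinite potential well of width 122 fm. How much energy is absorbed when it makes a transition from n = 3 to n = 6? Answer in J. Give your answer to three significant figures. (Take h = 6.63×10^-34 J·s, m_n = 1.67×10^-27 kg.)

|ΔE| = 5.97×10^-14 J

E_1 = h²/(8m_nL²) = 2.211×10^-15 J.
|ΔE| = |3² − 6²|·E_1 = 27·2.211×10^-15 J = 5.97×10^-14 J.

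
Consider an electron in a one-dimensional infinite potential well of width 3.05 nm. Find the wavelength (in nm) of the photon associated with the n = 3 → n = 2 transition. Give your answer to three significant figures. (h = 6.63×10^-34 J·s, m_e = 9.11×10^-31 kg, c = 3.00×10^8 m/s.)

λ = 6.14×10^3 nm

E_1 = h²/(8m_eL²) = 6.484×10^-21 J, so ΔE = (3² − 2²)E_1 = 3.242×10^-20 J.
λ = hc/ΔE = (6.63×10^-34·3.00×10^8)/3.242×10^-20 = 6.14×10^-6 m = 6.14×10^3 nm.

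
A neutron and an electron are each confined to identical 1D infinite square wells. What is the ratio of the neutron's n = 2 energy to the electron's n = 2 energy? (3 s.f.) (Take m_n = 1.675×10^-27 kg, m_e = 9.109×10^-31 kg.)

5.44×10^-4

E_n ∝ 1/m at fixed n and L, so the ratio is m_e/m_n = 9.109×10^-31/1.675×10^-27 = 5.44×10^-4.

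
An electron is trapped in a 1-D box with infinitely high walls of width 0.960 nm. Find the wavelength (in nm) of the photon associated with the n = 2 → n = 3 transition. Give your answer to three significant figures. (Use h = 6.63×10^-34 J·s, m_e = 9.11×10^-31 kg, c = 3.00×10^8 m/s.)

E_1 = h²/(8m_eL²) = 6.544×10^-20 J, so ΔE = (3² − 2²)E_1 = 3.272×10^-19 J.
λ = hc/ΔE = (6.63×10^-34·3.00×10^8)/3.272×10^-19 = 6.08×10^-7 m = 608 nm.

λ = 608 nm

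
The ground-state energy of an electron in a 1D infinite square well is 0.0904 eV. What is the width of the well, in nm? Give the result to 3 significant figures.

L = 2.04 nm

From E_n = n²h²/(8m_eL²), L = n·h/√(8m_eE_n).
E_1 = 0.0904 eV = 1.448×10^-20 J, so L = 1·6.626×10^-34/√(8·9.109×10^-31·1.448×10^-20) = 2.04×10^-9 m = 2.04 nm.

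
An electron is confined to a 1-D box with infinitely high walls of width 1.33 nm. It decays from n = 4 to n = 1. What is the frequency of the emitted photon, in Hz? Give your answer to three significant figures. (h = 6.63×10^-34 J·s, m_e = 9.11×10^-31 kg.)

E_1 = h²/(8m_eL²) = 3.410×10^-20 J and ΔE = (4² − 1²)E_1 = 5.115×10^-19 J.
f = ΔE/h = 5.115×10^-19/6.63×10^-34 = 7.71×10^14 Hz.

f = 7.71×10^14 Hz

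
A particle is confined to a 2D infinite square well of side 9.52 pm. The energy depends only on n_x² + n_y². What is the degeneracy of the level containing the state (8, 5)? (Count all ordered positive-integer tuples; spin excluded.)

degeneracy = 2

The level has n_x² + n_y² = 89. The ordered positive-integer solutions are (5, 8), (8, 5).
That gives 2 states.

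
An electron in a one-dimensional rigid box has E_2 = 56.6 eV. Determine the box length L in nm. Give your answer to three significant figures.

L = 0.163 nm

From E_n = n²h²/(8m_eL²), L = n·h/√(8m_eE_n).
E_2 = 56.6 eV = 9.067×10^-18 J, so L = 2·6.626×10^-34/√(8·9.109×10^-31·9.067×10^-18) = 1.63×10^-10 m = 0.163 nm.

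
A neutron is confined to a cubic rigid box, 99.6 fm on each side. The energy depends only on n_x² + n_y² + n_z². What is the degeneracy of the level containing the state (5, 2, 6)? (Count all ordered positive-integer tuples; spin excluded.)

The level has n_x² + n_y² + n_z² = 65. The ordered positive-integer solutions are (2, 5, 6), (2, 6, 5), (5, 2, 6), (5, 6, 2), (6, 2, 5), (6, 5, 2).
That gives 6 states.

degeneracy = 6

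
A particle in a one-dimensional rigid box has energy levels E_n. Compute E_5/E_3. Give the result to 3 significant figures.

2.78

E_n ∝ n², so E_5/E_3 = 5²/3² = 25/9 = 2.78.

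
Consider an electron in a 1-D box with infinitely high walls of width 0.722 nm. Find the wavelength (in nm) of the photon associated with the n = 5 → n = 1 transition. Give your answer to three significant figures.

E_1 = h²/(8m_eL²) = 1.156×10^-19 J, so ΔE = (5² − 1²)E_1 = 2.774×10^-18 J.
λ = hc/ΔE = (6.626×10^-34·2.998×10^8)/2.774×10^-18 = 7.16×10^-8 m = 71.6 nm.

λ = 71.6 nm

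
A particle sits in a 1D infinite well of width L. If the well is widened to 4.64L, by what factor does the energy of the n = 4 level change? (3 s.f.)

0.0464

E_n ∝ 1/L², so the energy scales by 1/4.64² = 0.0464.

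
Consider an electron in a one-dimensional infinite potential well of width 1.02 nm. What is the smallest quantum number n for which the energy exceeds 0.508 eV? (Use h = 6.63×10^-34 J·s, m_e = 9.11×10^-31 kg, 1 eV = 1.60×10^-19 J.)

n = 2

E_1 = h²/(8m_eL²) = 5.797×10^-20 J = 0.3623 eV.
Need n² > 0.508/0.3623 = 1.402, i.e. n > 1.184.
The smallest integer satisfying this is n = 2.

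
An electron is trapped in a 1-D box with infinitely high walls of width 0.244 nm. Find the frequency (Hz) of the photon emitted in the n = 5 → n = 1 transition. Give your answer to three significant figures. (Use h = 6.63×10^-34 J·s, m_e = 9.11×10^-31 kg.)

E_1 = h²/(8m_eL²) = 1.013×10^-18 J and ΔE = (5² − 1²)E_1 = 2.431×10^-17 J.
f = ΔE/h = 2.431×10^-17/6.63×10^-34 = 3.67×10^16 Hz.

f = 3.67×10^16 Hz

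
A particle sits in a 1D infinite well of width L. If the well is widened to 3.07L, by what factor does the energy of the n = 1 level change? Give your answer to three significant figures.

0.106

E_n ∝ 1/L², so the energy scales by 1/3.07² = 0.106.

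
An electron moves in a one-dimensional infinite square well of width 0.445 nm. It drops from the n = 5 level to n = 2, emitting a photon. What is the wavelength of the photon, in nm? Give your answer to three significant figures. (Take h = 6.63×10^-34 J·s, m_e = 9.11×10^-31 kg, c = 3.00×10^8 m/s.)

E_1 = h²/(8m_eL²) = 3.046×10^-19 J, so ΔE = (5² − 2²)E_1 = 6.397×10^-18 J.
λ = hc/ΔE = (6.63×10^-34·3.00×10^8)/6.397×10^-18 = 3.11×10^-8 m = 31.1 nm.

λ = 31.1 nm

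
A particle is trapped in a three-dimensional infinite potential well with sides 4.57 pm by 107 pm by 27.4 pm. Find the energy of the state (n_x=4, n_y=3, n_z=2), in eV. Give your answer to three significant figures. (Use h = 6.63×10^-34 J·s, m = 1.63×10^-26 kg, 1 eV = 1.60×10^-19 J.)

E = 16.3 eV

For a 3D rectangular well E = (h²/8m)·Σ n_i²/L_i² = (6.63×10^-34)²/(8·1.63×10^-26) · [4²/(4.57 pm)² + 3²/(107 pm)² + 2²/(27.4 pm)²].
Evaluating gives E = 2.603×10^-18 J = 16.3 eV.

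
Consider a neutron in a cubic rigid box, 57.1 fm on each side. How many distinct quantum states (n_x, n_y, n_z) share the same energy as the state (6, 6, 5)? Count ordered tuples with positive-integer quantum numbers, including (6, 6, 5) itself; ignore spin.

The level has n_x² + n_y² + n_z² = 97. The ordered positive-integer solutions are (5, 6, 6), (6, 5, 6), (6, 6, 5).
That gives 3 states.

degeneracy = 3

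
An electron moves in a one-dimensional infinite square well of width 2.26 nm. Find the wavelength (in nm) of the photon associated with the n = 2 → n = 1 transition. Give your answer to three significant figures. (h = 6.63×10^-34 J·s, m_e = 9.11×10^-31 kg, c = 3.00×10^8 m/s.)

E_1 = h²/(8m_eL²) = 1.181×10^-20 J, so ΔE = (2² − 1²)E_1 = 3.543×10^-20 J.
λ = hc/ΔE = (6.63×10^-34·3.00×10^8)/3.543×10^-20 = 5.61×10^-6 m = 5.61×10^3 nm.

λ = 5.61×10^3 nm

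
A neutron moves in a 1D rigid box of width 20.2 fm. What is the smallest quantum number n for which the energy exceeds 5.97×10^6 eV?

n = 4

E_1 = h²/(8m_nL²) = 8.030×10^-14 J = 5.012×10^5 eV.
Need n² > 5.97×10^6/5.012×10^5 = 11.91, i.e. n > 3.451.
The smallest integer satisfying this is n = 4.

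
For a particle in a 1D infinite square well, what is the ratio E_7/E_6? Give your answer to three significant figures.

E_n ∝ n², so E_7/E_6 = 7²/6² = 49/36 = 1.36.

1.36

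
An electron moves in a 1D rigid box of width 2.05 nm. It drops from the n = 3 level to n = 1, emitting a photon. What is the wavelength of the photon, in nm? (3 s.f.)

λ = 1.73×10^3 nm

E_1 = h²/(8m_eL²) = 1.434×10^-20 J, so ΔE = (3² − 1²)E_1 = 1.147×10^-19 J.
λ = hc/ΔE = (6.626×10^-34·2.998×10^8)/1.147×10^-19 = 1.73×10^-6 m = 1.73×10^3 nm.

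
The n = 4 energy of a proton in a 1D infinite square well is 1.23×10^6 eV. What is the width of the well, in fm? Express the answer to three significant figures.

L = 51.6 fm

From E_n = n²h²/(8m_pL²), L = n·h/√(8m_pE_n).
E_4 = 1.23×10^6 eV = 1.970×10^-13 J, so L = 4·6.626×10^-34/√(8·1.673×10^-27·1.970×10^-13) = 5.16×10^-14 m = 51.6 fm.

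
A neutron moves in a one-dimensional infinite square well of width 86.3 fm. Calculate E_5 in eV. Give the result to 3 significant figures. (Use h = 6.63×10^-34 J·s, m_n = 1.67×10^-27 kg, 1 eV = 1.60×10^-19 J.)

E_5 = 6.90×10^5 eV

For an infinite well E_n = n²h²/(8m_nL²), so E_1 = h²/(8m_nL²) = (6.63×10^-34)²/(8·1.67×10^-27·(8.63×10^-14 m)²) = 4.418×10^-15 J.
Then E_5 = 5²·E_1 = 25·4.418×10^-15 J = 1.104×10^-13 J.
Converting, E_5 = 1.104×10^-13 J / (1.60×10^-19 J/eV) = 6.90×10^5 eV.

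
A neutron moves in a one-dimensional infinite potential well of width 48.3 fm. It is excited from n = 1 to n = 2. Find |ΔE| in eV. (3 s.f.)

E_1 = h²/(8m_nL²) = 1.404×10^-14 J.
|ΔE| = |1² − 2²|·E_1 = 3·1.404×10^-14 J = 4.212×10^-14 J = 2.63×10^5 eV.

|ΔE| = 2.63×10^5 eV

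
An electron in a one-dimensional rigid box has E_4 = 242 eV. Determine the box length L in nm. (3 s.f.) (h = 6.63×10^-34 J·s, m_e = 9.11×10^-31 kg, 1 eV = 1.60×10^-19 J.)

L = 0.158 nm

From E_n = n²h²/(8m_eL²), L = n·h/√(8m_eE_n).
E_4 = 242 eV = 3.872×10^-17 J, so L = 4·6.63×10^-34/√(8·9.11×10^-31·3.872×10^-17) = 1.58×10^-10 m = 0.158 nm.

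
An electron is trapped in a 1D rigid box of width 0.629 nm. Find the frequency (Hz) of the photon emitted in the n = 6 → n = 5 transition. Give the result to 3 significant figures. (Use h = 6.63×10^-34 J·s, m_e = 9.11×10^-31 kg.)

E_1 = h²/(8m_eL²) = 1.524×10^-19 J and ΔE = (6² − 5²)E_1 = 1.676×10^-18 J.
f = ΔE/h = 1.676×10^-18/6.63×10^-34 = 2.53×10^15 Hz.

f = 2.53×10^15 Hz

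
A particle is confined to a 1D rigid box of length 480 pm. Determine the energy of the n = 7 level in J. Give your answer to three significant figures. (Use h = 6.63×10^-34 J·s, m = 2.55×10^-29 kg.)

For an infinite well E_n = n²h²/(8mL²), so E_1 = h²/(8mL²) = (6.63×10^-34)²/(8·2.55×10^-29·(4.80×10^-10 m)²) = 9.352×10^-21 J.
Then E_7 = 7²·E_1 = 49·9.352×10^-21 J = 4.58×10^-19 J.

E_7 = 4.58×10^-19 J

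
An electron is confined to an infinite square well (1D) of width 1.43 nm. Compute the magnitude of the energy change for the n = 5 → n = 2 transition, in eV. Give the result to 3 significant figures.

|ΔE| = 3.86 eV

E_1 = h²/(8m_eL²) = 2.946×10^-20 J.
|ΔE| = |5² − 2²|·E_1 = 21·2.946×10^-20 J = 6.187×10^-19 J = 3.86 eV.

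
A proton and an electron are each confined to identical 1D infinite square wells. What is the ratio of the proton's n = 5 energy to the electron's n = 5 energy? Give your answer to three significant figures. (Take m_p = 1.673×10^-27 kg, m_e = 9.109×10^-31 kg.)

5.44×10^-4

E_n ∝ 1/m at fixed n and L, so the ratio is m_e/m_p = 9.109×10^-31/1.673×10^-27 = 5.44×10^-4.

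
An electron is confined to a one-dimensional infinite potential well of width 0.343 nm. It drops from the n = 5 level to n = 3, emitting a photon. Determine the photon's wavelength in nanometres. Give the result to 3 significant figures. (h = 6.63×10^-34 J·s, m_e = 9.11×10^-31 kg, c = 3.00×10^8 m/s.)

λ = 24.2 nm

E_1 = h²/(8m_eL²) = 5.127×10^-19 J, so ΔE = (5² − 3²)E_1 = 8.203×10^-18 J.
λ = hc/ΔE = (6.63×10^-34·3.00×10^8)/8.203×10^-18 = 2.42×10^-8 m = 24.2 nm.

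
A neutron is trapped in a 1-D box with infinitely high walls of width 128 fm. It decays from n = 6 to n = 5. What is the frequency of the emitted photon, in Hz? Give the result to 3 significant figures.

f = 3.32×10^19 Hz

E_1 = h²/(8m_nL²) = 2.000×10^-15 J and ΔE = (6² − 5²)E_1 = 2.200×10^-14 J.
f = ΔE/h = 2.200×10^-14/6.626×10^-34 = 3.32×10^19 Hz.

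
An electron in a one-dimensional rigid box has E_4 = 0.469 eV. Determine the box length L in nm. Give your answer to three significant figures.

L = 3.58 nm

From E_n = n²h²/(8m_eL²), L = n·h/√(8m_eE_n).
E_4 = 0.469 eV = 7.513×10^-20 J, so L = 4·6.626×10^-34/√(8·9.109×10^-31·7.513×10^-20) = 3.58×10^-9 m = 3.58 nm.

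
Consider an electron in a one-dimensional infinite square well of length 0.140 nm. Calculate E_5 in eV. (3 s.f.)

For an infinite well E_n = n²h²/(8m_eL²), so E_1 = h²/(8m_eL²) = (6.626×10^-34)²/(8·9.109×10^-31·(1.40×10^-10 m)²) = 3.074×10^-18 J.
Then E_5 = 5²·E_1 = 25·3.074×10^-18 J = 7.685×10^-17 J.
Converting, E_5 = 7.685×10^-17 J / (1.602×10^-19 J/eV) = 480 eV.

E_5 = 480 eV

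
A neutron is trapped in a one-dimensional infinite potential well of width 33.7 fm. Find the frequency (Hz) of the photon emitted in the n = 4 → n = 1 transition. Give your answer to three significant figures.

f = 6.53×10^20 Hz

E_1 = h²/(8m_nL²) = 2.885×10^-14 J and ΔE = (4² − 1²)E_1 = 4.327×10^-13 J.
f = ΔE/h = 4.327×10^-13/6.626×10^-34 = 6.53×10^20 Hz.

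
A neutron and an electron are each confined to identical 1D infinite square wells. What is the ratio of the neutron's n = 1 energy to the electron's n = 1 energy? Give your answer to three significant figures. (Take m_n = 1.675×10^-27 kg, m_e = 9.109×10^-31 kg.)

5.44×10^-4

E_n ∝ 1/m at fixed n and L, so the ratio is m_e/m_n = 9.109×10^-31/1.675×10^-27 = 5.44×10^-4.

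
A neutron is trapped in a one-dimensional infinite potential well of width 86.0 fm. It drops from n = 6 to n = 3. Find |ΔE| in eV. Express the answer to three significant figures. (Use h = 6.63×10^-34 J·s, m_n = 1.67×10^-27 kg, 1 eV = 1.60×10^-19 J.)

|ΔE| = 7.51×10^5 eV

E_1 = h²/(8m_nL²) = 4.449×10^-15 J.
|ΔE| = |6² − 3²|·E_1 = 27·4.449×10^-15 J = 1.201×10^-13 J = 7.51×10^5 eV.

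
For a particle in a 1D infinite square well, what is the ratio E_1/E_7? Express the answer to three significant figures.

E_n ∝ n², so E_1/E_7 = 1²/7² = 1/49 = 0.0204.

0.0204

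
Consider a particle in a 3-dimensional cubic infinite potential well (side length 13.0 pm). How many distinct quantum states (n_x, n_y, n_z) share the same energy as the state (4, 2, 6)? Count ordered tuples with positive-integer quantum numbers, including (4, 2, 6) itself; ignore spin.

degeneracy = 6

The level has n_x² + n_y² + n_z² = 56. The ordered positive-integer solutions are (2, 4, 6), (2, 6, 4), (4, 2, 6), (4, 6, 2), (6, 2, 4), (6, 4, 2).
That gives 6 states.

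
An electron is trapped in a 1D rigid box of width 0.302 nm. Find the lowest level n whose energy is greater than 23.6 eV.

n = 3

E_1 = h²/(8m_eL²) = 6.606×10^-19 J = 4.124 eV.
Need n² > 23.6/4.124 = 5.723, i.e. n > 2.392.
The smallest integer satisfying this is n = 3.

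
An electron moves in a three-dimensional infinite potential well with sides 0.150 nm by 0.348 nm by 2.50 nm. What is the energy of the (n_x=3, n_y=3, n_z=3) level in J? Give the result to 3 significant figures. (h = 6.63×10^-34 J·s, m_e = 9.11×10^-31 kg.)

E = 2.87×10^-17 J

For a 3D rectangular well E = (h²/8m_e)·Σ n_i²/L_i² = (6.63×10^-34)²/(8·9.11×10^-31) · [3²/(0.150 nm)² + 3²/(0.348 nm)² + 3²/(2.50 nm)²].
Evaluating gives E = 2.87×10^-17 J.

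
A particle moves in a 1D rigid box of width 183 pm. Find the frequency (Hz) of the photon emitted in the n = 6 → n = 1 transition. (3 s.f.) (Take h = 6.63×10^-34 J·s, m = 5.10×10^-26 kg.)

f = 1.70×10^12 Hz

E_1 = h²/(8mL²) = 3.217×10^-23 J and ΔE = (6² − 1²)E_1 = 1.126×10^-21 J.
f = ΔE/h = 1.126×10^-21/6.63×10^-34 = 1.70×10^12 Hz.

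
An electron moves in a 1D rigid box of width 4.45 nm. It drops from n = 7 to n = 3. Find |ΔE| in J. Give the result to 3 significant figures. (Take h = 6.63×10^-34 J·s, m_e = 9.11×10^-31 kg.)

E_1 = h²/(8m_eL²) = 3.046×10^-21 J.
|ΔE| = |7² − 3²|·E_1 = 40·3.046×10^-21 J = 1.22×10^-19 J.

|ΔE| = 1.22×10^-19 J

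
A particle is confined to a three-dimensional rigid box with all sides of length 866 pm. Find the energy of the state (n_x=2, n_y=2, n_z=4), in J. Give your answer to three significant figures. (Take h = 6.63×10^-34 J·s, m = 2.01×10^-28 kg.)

For a 3D rectangular well E = (h²/8m)·Σ n_i²/L_i² = (6.63×10^-34)²/(8·2.01×10^-28) · [2²/(866 pm)² + 2²/(866 pm)² + 4²/(866 pm)²].
Evaluating gives E = 8.75×10^-21 J.

E = 8.75×10^-21 J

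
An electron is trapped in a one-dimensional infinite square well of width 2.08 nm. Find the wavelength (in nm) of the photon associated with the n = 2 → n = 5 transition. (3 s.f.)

λ = 679 nm

E_1 = h²/(8m_eL²) = 1.393×10^-20 J, so ΔE = (5² − 2²)E_1 = 2.925×10^-19 J.
λ = hc/ΔE = (6.626×10^-34·2.998×10^8)/2.925×10^-19 = 6.79×10^-7 m = 679 nm.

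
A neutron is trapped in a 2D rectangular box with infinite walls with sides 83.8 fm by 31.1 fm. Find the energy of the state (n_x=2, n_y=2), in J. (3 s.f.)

For a 2D rectangular well E = (h²/8m_n)·Σ n_i²/L_i² = (6.626×10^-34)²/(8·1.675×10^-27) · [2²/(83.8 fm)² + 2²/(31.1 fm)²].
Evaluating gives E = 1.54×10^-13 J.

E = 1.54×10^-13 J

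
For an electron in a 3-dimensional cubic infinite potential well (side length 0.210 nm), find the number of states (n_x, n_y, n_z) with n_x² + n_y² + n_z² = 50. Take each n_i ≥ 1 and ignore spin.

degeneracy = 6

The level has n_x² + n_y² + n_z² = 50. The ordered positive-integer solutions are (3, 4, 5), (3, 5, 4), (4, 3, 5), (4, 5, 3), (5, 3, 4), (5, 4, 3).
That gives 6 states.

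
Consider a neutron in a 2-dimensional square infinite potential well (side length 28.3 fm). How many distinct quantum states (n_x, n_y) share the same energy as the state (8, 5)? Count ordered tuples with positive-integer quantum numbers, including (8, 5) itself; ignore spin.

The level has n_x² + n_y² = 89. The ordered positive-integer solutions are (5, 8), (8, 5).
That gives 2 states.

degeneracy = 2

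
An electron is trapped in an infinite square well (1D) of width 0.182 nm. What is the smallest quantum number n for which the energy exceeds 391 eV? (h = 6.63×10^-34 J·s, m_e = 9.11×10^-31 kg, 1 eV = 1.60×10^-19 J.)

n = 6

E_1 = h²/(8m_eL²) = 1.821×10^-18 J = 11.38 eV.
Need n² > 391/11.38 = 34.36, i.e. n > 5.862.
The smallest integer satisfying this is n = 6.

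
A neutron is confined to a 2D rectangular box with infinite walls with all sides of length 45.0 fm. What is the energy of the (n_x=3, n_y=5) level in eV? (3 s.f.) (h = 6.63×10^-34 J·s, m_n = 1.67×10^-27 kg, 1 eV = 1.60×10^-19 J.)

For a 2D rectangular well E = (h²/8m_n)·Σ n_i²/L_i² = (6.63×10^-34)²/(8·1.67×10^-27) · [3²/(45.0 fm)² + 5²/(45.0 fm)²].
Evaluating gives E = 5.524×10^-13 J = 3.45×10^6 eV.

E = 3.45×10^6 eV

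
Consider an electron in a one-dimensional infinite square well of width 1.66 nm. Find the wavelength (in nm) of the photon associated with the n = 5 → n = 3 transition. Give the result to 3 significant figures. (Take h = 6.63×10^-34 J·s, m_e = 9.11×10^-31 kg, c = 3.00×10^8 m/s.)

E_1 = h²/(8m_eL²) = 2.189×10^-20 J, so ΔE = (5² − 3²)E_1 = 3.502×10^-19 J.
λ = hc/ΔE = (6.63×10^-34·3.00×10^8)/3.502×10^-19 = 5.68×10^-7 m = 568 nm.

λ = 568 nm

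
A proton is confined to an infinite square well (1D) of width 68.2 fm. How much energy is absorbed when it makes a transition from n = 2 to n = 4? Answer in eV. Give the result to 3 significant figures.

|ΔE| = 5.28×10^5 eV

E_1 = h²/(8m_pL²) = 7.053×10^-15 J.
|ΔE| = |2² − 4²|·E_1 = 12·7.053×10^-15 J = 8.464×10^-14 J = 5.28×10^5 eV.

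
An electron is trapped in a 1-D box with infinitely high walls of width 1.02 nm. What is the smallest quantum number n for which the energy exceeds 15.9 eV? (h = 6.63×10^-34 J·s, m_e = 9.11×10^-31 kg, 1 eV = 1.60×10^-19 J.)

E_1 = h²/(8m_eL²) = 5.797×10^-20 J = 0.3623 eV.
Need n² > 15.9/0.3623 = 43.89, i.e. n > 6.625.
The smallest integer satisfying this is n = 7.

n = 7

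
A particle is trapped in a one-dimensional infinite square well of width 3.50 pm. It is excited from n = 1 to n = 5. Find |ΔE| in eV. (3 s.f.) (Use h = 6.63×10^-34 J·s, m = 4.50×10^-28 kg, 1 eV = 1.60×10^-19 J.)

|ΔE| = 1.50×10^3 eV

E_1 = h²/(8mL²) = 9.968×10^-18 J.
|ΔE| = |1² − 5²|·E_1 = 24·9.968×10^-18 J = 2.392×10^-16 J = 1.50×10^3 eV.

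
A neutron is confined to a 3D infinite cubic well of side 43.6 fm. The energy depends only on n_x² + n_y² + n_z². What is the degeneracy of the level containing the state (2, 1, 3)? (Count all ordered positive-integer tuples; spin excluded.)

degeneracy = 6

The level has n_x² + n_y² + n_z² = 14. The ordered positive-integer solutions are (1, 2, 3), (1, 3, 2), (2, 1, 3), (2, 3, 1), (3, 1, 2), (3, 2, 1).
That gives 6 states.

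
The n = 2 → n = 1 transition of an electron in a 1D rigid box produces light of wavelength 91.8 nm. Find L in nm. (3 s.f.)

L = 0.289 nm

The photon carries ΔE = hc/λ = 6.626×10^-34·2.998×10^8/9.18×10^-8 m = 2.164×10^-18 J.
Since ΔE = (2² − 1²)E_1, E_1 = 7.213×10^-19 J, and L = h/√(8m_eE_1) = 2.89×10^-10 m = 0.289 nm.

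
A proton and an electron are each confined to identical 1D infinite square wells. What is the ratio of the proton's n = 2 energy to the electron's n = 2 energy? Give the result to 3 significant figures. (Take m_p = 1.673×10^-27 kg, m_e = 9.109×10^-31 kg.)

E_n ∝ 1/m at fixed n and L, so the ratio is m_e/m_p = 9.109×10^-31/1.673×10^-27 = 5.44×10^-4.

5.44×10^-4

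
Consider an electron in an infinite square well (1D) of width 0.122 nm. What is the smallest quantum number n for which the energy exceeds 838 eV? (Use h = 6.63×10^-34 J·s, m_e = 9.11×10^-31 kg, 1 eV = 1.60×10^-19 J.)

E_1 = h²/(8m_eL²) = 4.052×10^-18 J = 25.32 eV.
Need n² > 838/25.32 = 33.10, i.e. n > 5.753.
The smallest integer satisfying this is n = 6.

n = 6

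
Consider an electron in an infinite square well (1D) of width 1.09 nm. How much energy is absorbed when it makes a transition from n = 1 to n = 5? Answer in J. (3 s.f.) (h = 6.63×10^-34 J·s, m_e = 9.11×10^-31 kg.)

|ΔE| = 1.22×10^-18 J

E_1 = h²/(8m_eL²) = 5.077×10^-20 J.
|ΔE| = |1² − 5²|·E_1 = 24·5.077×10^-20 J = 1.22×10^-18 J.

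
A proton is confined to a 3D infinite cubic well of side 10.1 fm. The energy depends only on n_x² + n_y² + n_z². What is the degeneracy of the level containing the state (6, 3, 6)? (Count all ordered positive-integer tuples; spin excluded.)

The level has n_x² + n_y² + n_z² = 81. The ordered positive-integer solutions are (1, 4, 8), (1, 8, 4), (3, 6, 6), (4, 1, 8), (4, 4, 7), (4, 7, 4), (4, 8, 1), (6, 3, 6), (6, 6, 3), (7, 4, 4), (8, 1, 4), (8, 4, 1).
That gives 12 states.

degeneracy = 12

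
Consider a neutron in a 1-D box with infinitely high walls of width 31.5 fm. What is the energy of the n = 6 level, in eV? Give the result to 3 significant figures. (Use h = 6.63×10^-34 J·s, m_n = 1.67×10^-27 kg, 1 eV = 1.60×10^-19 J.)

E_6 = 7.46×10^6 eV

For an infinite well E_n = n²h²/(8m_nL²), so E_1 = h²/(8m_nL²) = (6.63×10^-34)²/(8·1.67×10^-27·(3.15×10^-14 m)²) = 3.316×10^-14 J.
Then E_6 = 6²·E_1 = 36·3.316×10^-14 J = 1.194×10^-12 J.
Converting, E_6 = 1.194×10^-12 J / (1.60×10^-19 J/eV) = 7.46×10^6 eV.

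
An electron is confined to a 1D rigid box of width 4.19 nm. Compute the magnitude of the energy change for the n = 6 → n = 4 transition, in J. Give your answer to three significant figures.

|ΔE| = 6.86×10^-20 J

E_1 = h²/(8m_eL²) = 3.432×10^-21 J.
|ΔE| = |6² − 4²|·E_1 = 20·3.432×10^-21 J = 6.86×10^-20 J.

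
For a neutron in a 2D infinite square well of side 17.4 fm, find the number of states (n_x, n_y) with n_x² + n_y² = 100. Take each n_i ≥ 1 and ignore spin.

The level has n_x² + n_y² = 100. The ordered positive-integer solutions are (6, 8), (8, 6).
That gives 2 states.

degeneracy = 2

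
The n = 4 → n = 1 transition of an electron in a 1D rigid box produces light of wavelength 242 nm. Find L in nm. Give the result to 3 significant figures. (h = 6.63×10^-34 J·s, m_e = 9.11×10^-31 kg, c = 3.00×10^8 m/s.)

The photon carries ΔE = hc/λ = 6.63×10^-34·3.00×10^8/2.42×10^-7 m = 8.219×10^-19 J.
Since ΔE = (4² − 1²)E_1, E_1 = 5.479×10^-20 J, and L = h/√(8m_eE_1) = 1.05×10^-9 m = 1.05 nm.

L = 1.05 nm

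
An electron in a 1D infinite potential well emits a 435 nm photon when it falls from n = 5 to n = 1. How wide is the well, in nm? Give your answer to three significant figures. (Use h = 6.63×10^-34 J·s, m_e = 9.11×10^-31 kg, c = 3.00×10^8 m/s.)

L = 1.78 nm

The photon carries ΔE = hc/λ = 6.63×10^-34·3.00×10^8/4.35×10^-7 m = 4.572×10^-19 J.
Since ΔE = (5² − 1²)E_1, E_1 = 1.905×10^-20 J, and L = h/√(8m_eE_1) = 1.78×10^-9 m = 1.78 nm.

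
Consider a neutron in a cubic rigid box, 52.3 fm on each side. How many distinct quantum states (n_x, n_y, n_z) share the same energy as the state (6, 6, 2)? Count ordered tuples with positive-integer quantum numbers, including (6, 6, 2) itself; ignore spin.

degeneracy = 3

The level has n_x² + n_y² + n_z² = 76. The ordered positive-integer solutions are (2, 6, 6), (6, 2, 6), (6, 6, 2).
That gives 3 states.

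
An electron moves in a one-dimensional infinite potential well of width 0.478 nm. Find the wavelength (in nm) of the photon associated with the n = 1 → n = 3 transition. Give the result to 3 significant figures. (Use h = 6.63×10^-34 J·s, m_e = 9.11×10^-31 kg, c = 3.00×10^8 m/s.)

λ = 94.2 nm

E_1 = h²/(8m_eL²) = 2.640×10^-19 J, so ΔE = (3² − 1²)E_1 = 2.112×10^-18 J.
λ = hc/ΔE = (6.63×10^-34·3.00×10^8)/2.112×10^-18 = 9.42×10^-8 m = 94.2 nm.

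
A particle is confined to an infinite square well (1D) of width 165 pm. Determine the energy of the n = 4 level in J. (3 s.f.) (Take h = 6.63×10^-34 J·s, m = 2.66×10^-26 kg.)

For an infinite well E_n = n²h²/(8mL²), so E_1 = h²/(8mL²) = (6.63×10^-34)²/(8·2.66×10^-26·(1.65×10^-10 m)²) = 7.587×10^-23 J.
Then E_4 = 4²·E_1 = 16·7.587×10^-23 J = 1.21×10^-21 J.

E_4 = 1.21×10^-21 J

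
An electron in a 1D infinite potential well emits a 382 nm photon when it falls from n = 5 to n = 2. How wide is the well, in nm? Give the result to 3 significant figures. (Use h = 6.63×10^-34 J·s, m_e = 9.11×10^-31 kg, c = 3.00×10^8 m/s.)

The photon carries ΔE = hc/λ = 6.63×10^-34·3.00×10^8/3.82×10^-7 m = 5.207×10^-19 J.
Since ΔE = (5² − 2²)E_1, E_1 = 2.480×10^-20 J, and L = h/√(8m_eE_1) = 1.56×10^-9 m = 1.56 nm.

L = 1.56 nm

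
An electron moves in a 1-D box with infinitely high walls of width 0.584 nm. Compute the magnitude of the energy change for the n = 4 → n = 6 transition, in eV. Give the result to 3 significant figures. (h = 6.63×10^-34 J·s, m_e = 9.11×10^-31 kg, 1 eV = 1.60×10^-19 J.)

|ΔE| = 22.1 eV

E_1 = h²/(8m_eL²) = 1.768×10^-19 J.
|ΔE| = |4² − 6²|·E_1 = 20·1.768×10^-19 J = 3.536×10^-18 J = 22.1 eV.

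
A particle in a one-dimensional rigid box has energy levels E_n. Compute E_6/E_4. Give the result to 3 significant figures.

2.25

E_n ∝ n², so E_6/E_4 = 6²/4² = 36/16 = 2.25.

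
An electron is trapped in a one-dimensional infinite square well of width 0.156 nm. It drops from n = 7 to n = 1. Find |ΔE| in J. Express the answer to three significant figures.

|ΔE| = 1.19×10^-16 J

E_1 = h²/(8m_eL²) = 2.476×10^-18 J.
|ΔE| = |7² − 1²|·E_1 = 48·2.476×10^-18 J = 1.19×10^-16 J.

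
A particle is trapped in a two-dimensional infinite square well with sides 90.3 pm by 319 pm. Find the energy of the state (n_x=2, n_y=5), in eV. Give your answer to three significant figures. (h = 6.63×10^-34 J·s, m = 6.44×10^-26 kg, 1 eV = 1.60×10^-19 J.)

E = 0.00393 eV

For a 2D rectangular well E = (h²/8m)·Σ n_i²/L_i² = (6.63×10^-34)²/(8·6.44×10^-26) · [2²/(90.3 pm)² + 5²/(319 pm)²].
Evaluating gives E = 6.281×10^-22 J = 0.00393 eV.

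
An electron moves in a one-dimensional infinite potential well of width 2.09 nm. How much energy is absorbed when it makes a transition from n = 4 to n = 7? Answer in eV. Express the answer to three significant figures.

|ΔE| = 2.84 eV

E_1 = h²/(8m_eL²) = 1.379×10^-20 J.
|ΔE| = |4² − 7²|·E_1 = 33·1.379×10^-20 J = 4.551×10^-19 J = 2.84 eV.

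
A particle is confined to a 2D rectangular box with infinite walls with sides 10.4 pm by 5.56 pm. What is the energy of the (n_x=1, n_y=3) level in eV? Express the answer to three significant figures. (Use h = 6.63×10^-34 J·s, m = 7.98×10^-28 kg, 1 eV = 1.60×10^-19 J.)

E = 129 eV

For a 2D rectangular well E = (h²/8m)·Σ n_i²/L_i² = (6.63×10^-34)²/(8·7.98×10^-28) · [1²/(10.4 pm)² + 3²/(5.56 pm)²].
Evaluating gives E = 2.068×10^-17 J = 129 eV.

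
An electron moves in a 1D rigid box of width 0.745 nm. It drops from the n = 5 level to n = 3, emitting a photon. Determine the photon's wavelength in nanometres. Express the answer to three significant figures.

E_1 = h²/(8m_eL²) = 1.085×10^-19 J, so ΔE = (5² − 3²)E_1 = 1.736×10^-18 J.
λ = hc/ΔE = (6.626×10^-34·2.998×10^8)/1.736×10^-18 = 1.14×10^-7 m = 114 nm.

λ = 114 nm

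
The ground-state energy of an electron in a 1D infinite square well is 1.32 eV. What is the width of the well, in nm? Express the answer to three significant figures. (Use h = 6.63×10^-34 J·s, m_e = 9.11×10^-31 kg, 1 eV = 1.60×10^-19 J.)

L = 0.534 nm

From E_n = n²h²/(8m_eL²), L = n·h/√(8m_eE_n).
E_1 = 1.32 eV = 2.112×10^-19 J, so L = 1·6.63×10^-34/√(8·9.11×10^-31·2.112×10^-19) = 5.34×10^-10 m = 0.534 nm.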